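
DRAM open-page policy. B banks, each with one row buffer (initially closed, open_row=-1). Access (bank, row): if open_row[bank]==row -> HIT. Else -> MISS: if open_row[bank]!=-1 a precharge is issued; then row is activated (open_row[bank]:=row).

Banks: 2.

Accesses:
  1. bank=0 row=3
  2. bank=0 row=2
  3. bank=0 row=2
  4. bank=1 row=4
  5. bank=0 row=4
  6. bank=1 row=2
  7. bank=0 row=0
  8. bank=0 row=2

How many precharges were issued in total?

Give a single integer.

Acc 1: bank0 row3 -> MISS (open row3); precharges=0
Acc 2: bank0 row2 -> MISS (open row2); precharges=1
Acc 3: bank0 row2 -> HIT
Acc 4: bank1 row4 -> MISS (open row4); precharges=1
Acc 5: bank0 row4 -> MISS (open row4); precharges=2
Acc 6: bank1 row2 -> MISS (open row2); precharges=3
Acc 7: bank0 row0 -> MISS (open row0); precharges=4
Acc 8: bank0 row2 -> MISS (open row2); precharges=5

Answer: 5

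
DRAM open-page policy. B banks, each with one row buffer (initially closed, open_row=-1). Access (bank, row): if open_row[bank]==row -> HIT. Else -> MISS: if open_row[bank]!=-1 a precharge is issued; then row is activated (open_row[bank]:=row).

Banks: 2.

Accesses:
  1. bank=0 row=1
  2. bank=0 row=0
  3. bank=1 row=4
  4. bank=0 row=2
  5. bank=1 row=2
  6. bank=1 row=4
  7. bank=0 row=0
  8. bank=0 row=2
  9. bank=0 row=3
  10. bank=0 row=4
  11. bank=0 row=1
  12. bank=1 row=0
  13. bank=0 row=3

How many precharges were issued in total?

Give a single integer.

Acc 1: bank0 row1 -> MISS (open row1); precharges=0
Acc 2: bank0 row0 -> MISS (open row0); precharges=1
Acc 3: bank1 row4 -> MISS (open row4); precharges=1
Acc 4: bank0 row2 -> MISS (open row2); precharges=2
Acc 5: bank1 row2 -> MISS (open row2); precharges=3
Acc 6: bank1 row4 -> MISS (open row4); precharges=4
Acc 7: bank0 row0 -> MISS (open row0); precharges=5
Acc 8: bank0 row2 -> MISS (open row2); precharges=6
Acc 9: bank0 row3 -> MISS (open row3); precharges=7
Acc 10: bank0 row4 -> MISS (open row4); precharges=8
Acc 11: bank0 row1 -> MISS (open row1); precharges=9
Acc 12: bank1 row0 -> MISS (open row0); precharges=10
Acc 13: bank0 row3 -> MISS (open row3); precharges=11

Answer: 11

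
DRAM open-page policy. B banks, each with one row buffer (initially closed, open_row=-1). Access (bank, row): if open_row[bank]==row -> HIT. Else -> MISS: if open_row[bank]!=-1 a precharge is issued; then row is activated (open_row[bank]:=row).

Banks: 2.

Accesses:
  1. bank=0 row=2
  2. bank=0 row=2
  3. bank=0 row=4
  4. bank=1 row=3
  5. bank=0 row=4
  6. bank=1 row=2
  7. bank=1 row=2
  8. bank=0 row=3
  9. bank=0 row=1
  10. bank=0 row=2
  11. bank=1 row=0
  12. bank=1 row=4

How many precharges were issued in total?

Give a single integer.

Answer: 7

Derivation:
Acc 1: bank0 row2 -> MISS (open row2); precharges=0
Acc 2: bank0 row2 -> HIT
Acc 3: bank0 row4 -> MISS (open row4); precharges=1
Acc 4: bank1 row3 -> MISS (open row3); precharges=1
Acc 5: bank0 row4 -> HIT
Acc 6: bank1 row2 -> MISS (open row2); precharges=2
Acc 7: bank1 row2 -> HIT
Acc 8: bank0 row3 -> MISS (open row3); precharges=3
Acc 9: bank0 row1 -> MISS (open row1); precharges=4
Acc 10: bank0 row2 -> MISS (open row2); precharges=5
Acc 11: bank1 row0 -> MISS (open row0); precharges=6
Acc 12: bank1 row4 -> MISS (open row4); precharges=7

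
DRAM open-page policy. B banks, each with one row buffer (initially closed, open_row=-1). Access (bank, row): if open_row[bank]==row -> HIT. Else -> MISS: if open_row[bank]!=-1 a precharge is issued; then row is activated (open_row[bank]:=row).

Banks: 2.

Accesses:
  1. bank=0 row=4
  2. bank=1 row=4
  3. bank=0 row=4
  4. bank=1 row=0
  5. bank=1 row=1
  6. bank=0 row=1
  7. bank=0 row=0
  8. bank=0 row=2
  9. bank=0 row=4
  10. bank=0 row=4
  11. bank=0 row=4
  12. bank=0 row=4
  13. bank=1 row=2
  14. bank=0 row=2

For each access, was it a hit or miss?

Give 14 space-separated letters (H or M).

Answer: M M H M M M M M M H H H M M

Derivation:
Acc 1: bank0 row4 -> MISS (open row4); precharges=0
Acc 2: bank1 row4 -> MISS (open row4); precharges=0
Acc 3: bank0 row4 -> HIT
Acc 4: bank1 row0 -> MISS (open row0); precharges=1
Acc 5: bank1 row1 -> MISS (open row1); precharges=2
Acc 6: bank0 row1 -> MISS (open row1); precharges=3
Acc 7: bank0 row0 -> MISS (open row0); precharges=4
Acc 8: bank0 row2 -> MISS (open row2); precharges=5
Acc 9: bank0 row4 -> MISS (open row4); precharges=6
Acc 10: bank0 row4 -> HIT
Acc 11: bank0 row4 -> HIT
Acc 12: bank0 row4 -> HIT
Acc 13: bank1 row2 -> MISS (open row2); precharges=7
Acc 14: bank0 row2 -> MISS (open row2); precharges=8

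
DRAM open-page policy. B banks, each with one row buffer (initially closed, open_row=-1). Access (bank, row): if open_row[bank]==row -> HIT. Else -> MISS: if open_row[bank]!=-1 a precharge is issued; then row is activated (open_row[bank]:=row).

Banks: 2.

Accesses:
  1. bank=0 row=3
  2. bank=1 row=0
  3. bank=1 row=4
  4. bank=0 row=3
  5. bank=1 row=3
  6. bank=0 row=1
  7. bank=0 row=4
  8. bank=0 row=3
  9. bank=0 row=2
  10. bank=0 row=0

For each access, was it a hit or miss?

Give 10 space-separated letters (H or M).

Acc 1: bank0 row3 -> MISS (open row3); precharges=0
Acc 2: bank1 row0 -> MISS (open row0); precharges=0
Acc 3: bank1 row4 -> MISS (open row4); precharges=1
Acc 4: bank0 row3 -> HIT
Acc 5: bank1 row3 -> MISS (open row3); precharges=2
Acc 6: bank0 row1 -> MISS (open row1); precharges=3
Acc 7: bank0 row4 -> MISS (open row4); precharges=4
Acc 8: bank0 row3 -> MISS (open row3); precharges=5
Acc 9: bank0 row2 -> MISS (open row2); precharges=6
Acc 10: bank0 row0 -> MISS (open row0); precharges=7

Answer: M M M H M M M M M M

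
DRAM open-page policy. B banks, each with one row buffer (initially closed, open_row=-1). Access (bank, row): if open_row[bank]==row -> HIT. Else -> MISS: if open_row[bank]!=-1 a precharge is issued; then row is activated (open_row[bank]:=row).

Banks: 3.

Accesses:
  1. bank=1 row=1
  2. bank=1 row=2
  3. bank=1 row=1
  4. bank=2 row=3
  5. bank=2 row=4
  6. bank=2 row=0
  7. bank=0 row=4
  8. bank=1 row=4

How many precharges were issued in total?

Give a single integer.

Answer: 5

Derivation:
Acc 1: bank1 row1 -> MISS (open row1); precharges=0
Acc 2: bank1 row2 -> MISS (open row2); precharges=1
Acc 3: bank1 row1 -> MISS (open row1); precharges=2
Acc 4: bank2 row3 -> MISS (open row3); precharges=2
Acc 5: bank2 row4 -> MISS (open row4); precharges=3
Acc 6: bank2 row0 -> MISS (open row0); precharges=4
Acc 7: bank0 row4 -> MISS (open row4); precharges=4
Acc 8: bank1 row4 -> MISS (open row4); precharges=5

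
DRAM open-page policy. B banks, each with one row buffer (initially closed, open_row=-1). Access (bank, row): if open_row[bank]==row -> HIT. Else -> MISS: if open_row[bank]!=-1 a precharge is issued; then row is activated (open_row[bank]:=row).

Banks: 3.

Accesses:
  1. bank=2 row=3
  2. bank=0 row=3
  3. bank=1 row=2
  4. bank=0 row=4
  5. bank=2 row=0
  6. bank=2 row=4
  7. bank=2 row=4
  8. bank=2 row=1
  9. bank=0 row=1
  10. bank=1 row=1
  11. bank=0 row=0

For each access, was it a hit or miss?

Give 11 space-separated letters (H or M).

Answer: M M M M M M H M M M M

Derivation:
Acc 1: bank2 row3 -> MISS (open row3); precharges=0
Acc 2: bank0 row3 -> MISS (open row3); precharges=0
Acc 3: bank1 row2 -> MISS (open row2); precharges=0
Acc 4: bank0 row4 -> MISS (open row4); precharges=1
Acc 5: bank2 row0 -> MISS (open row0); precharges=2
Acc 6: bank2 row4 -> MISS (open row4); precharges=3
Acc 7: bank2 row4 -> HIT
Acc 8: bank2 row1 -> MISS (open row1); precharges=4
Acc 9: bank0 row1 -> MISS (open row1); precharges=5
Acc 10: bank1 row1 -> MISS (open row1); precharges=6
Acc 11: bank0 row0 -> MISS (open row0); precharges=7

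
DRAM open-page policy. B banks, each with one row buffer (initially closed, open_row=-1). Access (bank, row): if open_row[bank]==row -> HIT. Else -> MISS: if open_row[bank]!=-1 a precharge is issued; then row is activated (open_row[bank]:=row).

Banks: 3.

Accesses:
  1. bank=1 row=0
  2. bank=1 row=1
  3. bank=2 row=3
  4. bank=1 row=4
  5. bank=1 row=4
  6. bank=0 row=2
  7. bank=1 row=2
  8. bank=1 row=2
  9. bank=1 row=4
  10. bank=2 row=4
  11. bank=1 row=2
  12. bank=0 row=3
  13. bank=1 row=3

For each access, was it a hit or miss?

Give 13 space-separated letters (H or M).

Acc 1: bank1 row0 -> MISS (open row0); precharges=0
Acc 2: bank1 row1 -> MISS (open row1); precharges=1
Acc 3: bank2 row3 -> MISS (open row3); precharges=1
Acc 4: bank1 row4 -> MISS (open row4); precharges=2
Acc 5: bank1 row4 -> HIT
Acc 6: bank0 row2 -> MISS (open row2); precharges=2
Acc 7: bank1 row2 -> MISS (open row2); precharges=3
Acc 8: bank1 row2 -> HIT
Acc 9: bank1 row4 -> MISS (open row4); precharges=4
Acc 10: bank2 row4 -> MISS (open row4); precharges=5
Acc 11: bank1 row2 -> MISS (open row2); precharges=6
Acc 12: bank0 row3 -> MISS (open row3); precharges=7
Acc 13: bank1 row3 -> MISS (open row3); precharges=8

Answer: M M M M H M M H M M M M M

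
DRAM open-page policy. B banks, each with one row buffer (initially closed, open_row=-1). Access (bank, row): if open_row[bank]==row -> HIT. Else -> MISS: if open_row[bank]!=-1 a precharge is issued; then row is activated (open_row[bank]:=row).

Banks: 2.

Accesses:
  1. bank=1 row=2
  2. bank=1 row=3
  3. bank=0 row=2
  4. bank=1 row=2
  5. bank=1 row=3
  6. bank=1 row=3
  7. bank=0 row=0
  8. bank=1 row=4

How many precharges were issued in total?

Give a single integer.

Answer: 5

Derivation:
Acc 1: bank1 row2 -> MISS (open row2); precharges=0
Acc 2: bank1 row3 -> MISS (open row3); precharges=1
Acc 3: bank0 row2 -> MISS (open row2); precharges=1
Acc 4: bank1 row2 -> MISS (open row2); precharges=2
Acc 5: bank1 row3 -> MISS (open row3); precharges=3
Acc 6: bank1 row3 -> HIT
Acc 7: bank0 row0 -> MISS (open row0); precharges=4
Acc 8: bank1 row4 -> MISS (open row4); precharges=5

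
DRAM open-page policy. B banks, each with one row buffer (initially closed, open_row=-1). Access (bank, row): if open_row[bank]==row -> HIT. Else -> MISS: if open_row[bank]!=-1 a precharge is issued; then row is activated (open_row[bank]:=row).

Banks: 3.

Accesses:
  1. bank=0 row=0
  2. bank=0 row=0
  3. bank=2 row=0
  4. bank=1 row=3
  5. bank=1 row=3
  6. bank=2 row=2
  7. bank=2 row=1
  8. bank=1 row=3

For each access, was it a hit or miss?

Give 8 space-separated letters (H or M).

Answer: M H M M H M M H

Derivation:
Acc 1: bank0 row0 -> MISS (open row0); precharges=0
Acc 2: bank0 row0 -> HIT
Acc 3: bank2 row0 -> MISS (open row0); precharges=0
Acc 4: bank1 row3 -> MISS (open row3); precharges=0
Acc 5: bank1 row3 -> HIT
Acc 6: bank2 row2 -> MISS (open row2); precharges=1
Acc 7: bank2 row1 -> MISS (open row1); precharges=2
Acc 8: bank1 row3 -> HIT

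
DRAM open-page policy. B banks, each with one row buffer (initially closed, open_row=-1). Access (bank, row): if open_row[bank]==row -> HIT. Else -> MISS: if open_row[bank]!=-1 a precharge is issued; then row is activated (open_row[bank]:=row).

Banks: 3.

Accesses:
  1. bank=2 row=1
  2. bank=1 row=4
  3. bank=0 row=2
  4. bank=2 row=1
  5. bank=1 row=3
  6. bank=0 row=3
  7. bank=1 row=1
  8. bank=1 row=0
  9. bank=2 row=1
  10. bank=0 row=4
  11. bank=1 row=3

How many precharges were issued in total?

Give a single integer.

Answer: 6

Derivation:
Acc 1: bank2 row1 -> MISS (open row1); precharges=0
Acc 2: bank1 row4 -> MISS (open row4); precharges=0
Acc 3: bank0 row2 -> MISS (open row2); precharges=0
Acc 4: bank2 row1 -> HIT
Acc 5: bank1 row3 -> MISS (open row3); precharges=1
Acc 6: bank0 row3 -> MISS (open row3); precharges=2
Acc 7: bank1 row1 -> MISS (open row1); precharges=3
Acc 8: bank1 row0 -> MISS (open row0); precharges=4
Acc 9: bank2 row1 -> HIT
Acc 10: bank0 row4 -> MISS (open row4); precharges=5
Acc 11: bank1 row3 -> MISS (open row3); precharges=6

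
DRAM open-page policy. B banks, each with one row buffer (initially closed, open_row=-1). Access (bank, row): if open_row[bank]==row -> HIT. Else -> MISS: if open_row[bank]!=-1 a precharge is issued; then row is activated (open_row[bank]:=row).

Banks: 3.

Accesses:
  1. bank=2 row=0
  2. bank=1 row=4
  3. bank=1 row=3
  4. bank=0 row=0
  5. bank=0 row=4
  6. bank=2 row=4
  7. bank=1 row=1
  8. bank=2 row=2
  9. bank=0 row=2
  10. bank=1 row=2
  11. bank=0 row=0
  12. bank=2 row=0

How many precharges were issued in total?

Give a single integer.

Acc 1: bank2 row0 -> MISS (open row0); precharges=0
Acc 2: bank1 row4 -> MISS (open row4); precharges=0
Acc 3: bank1 row3 -> MISS (open row3); precharges=1
Acc 4: bank0 row0 -> MISS (open row0); precharges=1
Acc 5: bank0 row4 -> MISS (open row4); precharges=2
Acc 6: bank2 row4 -> MISS (open row4); precharges=3
Acc 7: bank1 row1 -> MISS (open row1); precharges=4
Acc 8: bank2 row2 -> MISS (open row2); precharges=5
Acc 9: bank0 row2 -> MISS (open row2); precharges=6
Acc 10: bank1 row2 -> MISS (open row2); precharges=7
Acc 11: bank0 row0 -> MISS (open row0); precharges=8
Acc 12: bank2 row0 -> MISS (open row0); precharges=9

Answer: 9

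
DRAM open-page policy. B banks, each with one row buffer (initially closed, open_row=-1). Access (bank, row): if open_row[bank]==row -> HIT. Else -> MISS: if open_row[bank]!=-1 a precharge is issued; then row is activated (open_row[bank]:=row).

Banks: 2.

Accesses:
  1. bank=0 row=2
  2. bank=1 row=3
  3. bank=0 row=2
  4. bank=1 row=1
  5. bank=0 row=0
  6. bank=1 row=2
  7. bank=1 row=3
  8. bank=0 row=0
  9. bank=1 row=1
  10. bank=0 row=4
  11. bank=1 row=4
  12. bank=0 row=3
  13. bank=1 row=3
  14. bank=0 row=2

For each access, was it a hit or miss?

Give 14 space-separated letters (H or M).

Acc 1: bank0 row2 -> MISS (open row2); precharges=0
Acc 2: bank1 row3 -> MISS (open row3); precharges=0
Acc 3: bank0 row2 -> HIT
Acc 4: bank1 row1 -> MISS (open row1); precharges=1
Acc 5: bank0 row0 -> MISS (open row0); precharges=2
Acc 6: bank1 row2 -> MISS (open row2); precharges=3
Acc 7: bank1 row3 -> MISS (open row3); precharges=4
Acc 8: bank0 row0 -> HIT
Acc 9: bank1 row1 -> MISS (open row1); precharges=5
Acc 10: bank0 row4 -> MISS (open row4); precharges=6
Acc 11: bank1 row4 -> MISS (open row4); precharges=7
Acc 12: bank0 row3 -> MISS (open row3); precharges=8
Acc 13: bank1 row3 -> MISS (open row3); precharges=9
Acc 14: bank0 row2 -> MISS (open row2); precharges=10

Answer: M M H M M M M H M M M M M M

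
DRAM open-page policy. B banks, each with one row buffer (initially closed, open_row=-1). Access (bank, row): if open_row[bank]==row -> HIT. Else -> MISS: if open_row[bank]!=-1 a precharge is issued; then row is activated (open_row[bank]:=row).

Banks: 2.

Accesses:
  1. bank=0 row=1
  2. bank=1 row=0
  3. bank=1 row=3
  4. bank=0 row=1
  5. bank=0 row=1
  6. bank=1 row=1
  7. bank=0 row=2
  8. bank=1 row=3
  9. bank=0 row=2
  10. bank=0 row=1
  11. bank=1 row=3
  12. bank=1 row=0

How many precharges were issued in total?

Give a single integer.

Answer: 6

Derivation:
Acc 1: bank0 row1 -> MISS (open row1); precharges=0
Acc 2: bank1 row0 -> MISS (open row0); precharges=0
Acc 3: bank1 row3 -> MISS (open row3); precharges=1
Acc 4: bank0 row1 -> HIT
Acc 5: bank0 row1 -> HIT
Acc 6: bank1 row1 -> MISS (open row1); precharges=2
Acc 7: bank0 row2 -> MISS (open row2); precharges=3
Acc 8: bank1 row3 -> MISS (open row3); precharges=4
Acc 9: bank0 row2 -> HIT
Acc 10: bank0 row1 -> MISS (open row1); precharges=5
Acc 11: bank1 row3 -> HIT
Acc 12: bank1 row0 -> MISS (open row0); precharges=6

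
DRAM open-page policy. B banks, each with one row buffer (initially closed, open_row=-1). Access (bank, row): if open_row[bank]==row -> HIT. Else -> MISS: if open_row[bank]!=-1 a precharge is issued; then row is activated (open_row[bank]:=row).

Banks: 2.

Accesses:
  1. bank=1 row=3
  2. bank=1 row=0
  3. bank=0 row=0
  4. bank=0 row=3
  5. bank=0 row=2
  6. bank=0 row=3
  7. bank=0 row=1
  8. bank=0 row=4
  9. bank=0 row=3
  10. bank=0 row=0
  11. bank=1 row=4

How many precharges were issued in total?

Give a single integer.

Acc 1: bank1 row3 -> MISS (open row3); precharges=0
Acc 2: bank1 row0 -> MISS (open row0); precharges=1
Acc 3: bank0 row0 -> MISS (open row0); precharges=1
Acc 4: bank0 row3 -> MISS (open row3); precharges=2
Acc 5: bank0 row2 -> MISS (open row2); precharges=3
Acc 6: bank0 row3 -> MISS (open row3); precharges=4
Acc 7: bank0 row1 -> MISS (open row1); precharges=5
Acc 8: bank0 row4 -> MISS (open row4); precharges=6
Acc 9: bank0 row3 -> MISS (open row3); precharges=7
Acc 10: bank0 row0 -> MISS (open row0); precharges=8
Acc 11: bank1 row4 -> MISS (open row4); precharges=9

Answer: 9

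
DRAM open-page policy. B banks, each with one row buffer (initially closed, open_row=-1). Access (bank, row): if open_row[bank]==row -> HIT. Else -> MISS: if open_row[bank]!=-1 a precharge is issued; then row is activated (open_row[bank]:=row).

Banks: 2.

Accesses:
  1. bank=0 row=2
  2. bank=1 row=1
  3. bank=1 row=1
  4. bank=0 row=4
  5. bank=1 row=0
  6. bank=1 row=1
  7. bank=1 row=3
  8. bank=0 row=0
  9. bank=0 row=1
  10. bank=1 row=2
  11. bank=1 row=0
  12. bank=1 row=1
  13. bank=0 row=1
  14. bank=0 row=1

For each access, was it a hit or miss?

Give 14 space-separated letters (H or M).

Answer: M M H M M M M M M M M M H H

Derivation:
Acc 1: bank0 row2 -> MISS (open row2); precharges=0
Acc 2: bank1 row1 -> MISS (open row1); precharges=0
Acc 3: bank1 row1 -> HIT
Acc 4: bank0 row4 -> MISS (open row4); precharges=1
Acc 5: bank1 row0 -> MISS (open row0); precharges=2
Acc 6: bank1 row1 -> MISS (open row1); precharges=3
Acc 7: bank1 row3 -> MISS (open row3); precharges=4
Acc 8: bank0 row0 -> MISS (open row0); precharges=5
Acc 9: bank0 row1 -> MISS (open row1); precharges=6
Acc 10: bank1 row2 -> MISS (open row2); precharges=7
Acc 11: bank1 row0 -> MISS (open row0); precharges=8
Acc 12: bank1 row1 -> MISS (open row1); precharges=9
Acc 13: bank0 row1 -> HIT
Acc 14: bank0 row1 -> HIT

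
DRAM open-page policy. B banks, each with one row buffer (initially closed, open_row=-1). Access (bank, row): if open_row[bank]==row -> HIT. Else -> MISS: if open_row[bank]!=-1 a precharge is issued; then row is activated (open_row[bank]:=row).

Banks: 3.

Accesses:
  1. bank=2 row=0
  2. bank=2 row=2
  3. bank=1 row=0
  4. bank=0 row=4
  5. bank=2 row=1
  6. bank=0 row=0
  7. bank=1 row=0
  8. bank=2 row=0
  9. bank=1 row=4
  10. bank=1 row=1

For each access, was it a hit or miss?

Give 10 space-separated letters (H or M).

Answer: M M M M M M H M M M

Derivation:
Acc 1: bank2 row0 -> MISS (open row0); precharges=0
Acc 2: bank2 row2 -> MISS (open row2); precharges=1
Acc 3: bank1 row0 -> MISS (open row0); precharges=1
Acc 4: bank0 row4 -> MISS (open row4); precharges=1
Acc 5: bank2 row1 -> MISS (open row1); precharges=2
Acc 6: bank0 row0 -> MISS (open row0); precharges=3
Acc 7: bank1 row0 -> HIT
Acc 8: bank2 row0 -> MISS (open row0); precharges=4
Acc 9: bank1 row4 -> MISS (open row4); precharges=5
Acc 10: bank1 row1 -> MISS (open row1); precharges=6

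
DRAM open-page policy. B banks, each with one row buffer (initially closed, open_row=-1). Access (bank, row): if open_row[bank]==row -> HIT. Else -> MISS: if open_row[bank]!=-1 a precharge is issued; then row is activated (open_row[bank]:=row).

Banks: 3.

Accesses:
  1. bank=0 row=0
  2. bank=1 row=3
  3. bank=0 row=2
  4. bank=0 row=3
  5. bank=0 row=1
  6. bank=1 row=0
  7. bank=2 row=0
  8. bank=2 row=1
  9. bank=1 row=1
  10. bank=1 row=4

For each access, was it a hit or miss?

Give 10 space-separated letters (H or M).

Acc 1: bank0 row0 -> MISS (open row0); precharges=0
Acc 2: bank1 row3 -> MISS (open row3); precharges=0
Acc 3: bank0 row2 -> MISS (open row2); precharges=1
Acc 4: bank0 row3 -> MISS (open row3); precharges=2
Acc 5: bank0 row1 -> MISS (open row1); precharges=3
Acc 6: bank1 row0 -> MISS (open row0); precharges=4
Acc 7: bank2 row0 -> MISS (open row0); precharges=4
Acc 8: bank2 row1 -> MISS (open row1); precharges=5
Acc 9: bank1 row1 -> MISS (open row1); precharges=6
Acc 10: bank1 row4 -> MISS (open row4); precharges=7

Answer: M M M M M M M M M M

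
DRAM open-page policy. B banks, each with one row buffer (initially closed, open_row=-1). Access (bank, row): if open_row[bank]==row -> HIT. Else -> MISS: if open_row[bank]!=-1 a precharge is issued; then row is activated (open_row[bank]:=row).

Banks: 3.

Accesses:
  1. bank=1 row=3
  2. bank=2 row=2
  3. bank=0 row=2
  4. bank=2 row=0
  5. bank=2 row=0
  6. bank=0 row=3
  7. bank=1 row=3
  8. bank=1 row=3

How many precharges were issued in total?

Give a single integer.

Acc 1: bank1 row3 -> MISS (open row3); precharges=0
Acc 2: bank2 row2 -> MISS (open row2); precharges=0
Acc 3: bank0 row2 -> MISS (open row2); precharges=0
Acc 4: bank2 row0 -> MISS (open row0); precharges=1
Acc 5: bank2 row0 -> HIT
Acc 6: bank0 row3 -> MISS (open row3); precharges=2
Acc 7: bank1 row3 -> HIT
Acc 8: bank1 row3 -> HIT

Answer: 2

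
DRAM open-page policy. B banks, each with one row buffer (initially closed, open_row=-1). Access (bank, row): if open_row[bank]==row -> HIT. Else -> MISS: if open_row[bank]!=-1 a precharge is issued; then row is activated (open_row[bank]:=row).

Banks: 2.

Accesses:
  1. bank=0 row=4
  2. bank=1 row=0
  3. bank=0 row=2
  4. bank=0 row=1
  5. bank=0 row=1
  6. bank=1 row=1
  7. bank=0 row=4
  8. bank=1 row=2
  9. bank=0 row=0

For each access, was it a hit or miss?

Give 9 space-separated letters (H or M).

Answer: M M M M H M M M M

Derivation:
Acc 1: bank0 row4 -> MISS (open row4); precharges=0
Acc 2: bank1 row0 -> MISS (open row0); precharges=0
Acc 3: bank0 row2 -> MISS (open row2); precharges=1
Acc 4: bank0 row1 -> MISS (open row1); precharges=2
Acc 5: bank0 row1 -> HIT
Acc 6: bank1 row1 -> MISS (open row1); precharges=3
Acc 7: bank0 row4 -> MISS (open row4); precharges=4
Acc 8: bank1 row2 -> MISS (open row2); precharges=5
Acc 9: bank0 row0 -> MISS (open row0); precharges=6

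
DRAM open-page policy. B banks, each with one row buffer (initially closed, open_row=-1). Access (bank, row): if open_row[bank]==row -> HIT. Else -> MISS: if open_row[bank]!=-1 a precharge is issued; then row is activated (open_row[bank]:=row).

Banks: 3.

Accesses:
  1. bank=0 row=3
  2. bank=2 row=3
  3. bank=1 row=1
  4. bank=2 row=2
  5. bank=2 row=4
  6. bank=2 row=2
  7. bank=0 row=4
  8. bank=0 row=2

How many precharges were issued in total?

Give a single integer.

Acc 1: bank0 row3 -> MISS (open row3); precharges=0
Acc 2: bank2 row3 -> MISS (open row3); precharges=0
Acc 3: bank1 row1 -> MISS (open row1); precharges=0
Acc 4: bank2 row2 -> MISS (open row2); precharges=1
Acc 5: bank2 row4 -> MISS (open row4); precharges=2
Acc 6: bank2 row2 -> MISS (open row2); precharges=3
Acc 7: bank0 row4 -> MISS (open row4); precharges=4
Acc 8: bank0 row2 -> MISS (open row2); precharges=5

Answer: 5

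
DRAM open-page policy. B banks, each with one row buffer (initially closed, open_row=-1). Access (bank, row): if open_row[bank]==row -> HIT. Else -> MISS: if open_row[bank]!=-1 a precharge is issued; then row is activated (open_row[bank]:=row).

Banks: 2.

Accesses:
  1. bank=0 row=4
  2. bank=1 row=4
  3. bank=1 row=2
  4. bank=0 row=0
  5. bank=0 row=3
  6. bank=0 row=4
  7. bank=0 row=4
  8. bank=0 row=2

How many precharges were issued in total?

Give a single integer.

Answer: 5

Derivation:
Acc 1: bank0 row4 -> MISS (open row4); precharges=0
Acc 2: bank1 row4 -> MISS (open row4); precharges=0
Acc 3: bank1 row2 -> MISS (open row2); precharges=1
Acc 4: bank0 row0 -> MISS (open row0); precharges=2
Acc 5: bank0 row3 -> MISS (open row3); precharges=3
Acc 6: bank0 row4 -> MISS (open row4); precharges=4
Acc 7: bank0 row4 -> HIT
Acc 8: bank0 row2 -> MISS (open row2); precharges=5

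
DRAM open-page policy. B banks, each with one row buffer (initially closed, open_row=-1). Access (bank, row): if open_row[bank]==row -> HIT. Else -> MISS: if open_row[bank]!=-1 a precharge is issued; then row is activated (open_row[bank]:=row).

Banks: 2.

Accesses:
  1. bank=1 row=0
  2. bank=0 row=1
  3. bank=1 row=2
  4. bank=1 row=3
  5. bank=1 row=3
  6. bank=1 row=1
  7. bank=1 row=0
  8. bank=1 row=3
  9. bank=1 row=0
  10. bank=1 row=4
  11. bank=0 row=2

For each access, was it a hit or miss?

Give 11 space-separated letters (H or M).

Acc 1: bank1 row0 -> MISS (open row0); precharges=0
Acc 2: bank0 row1 -> MISS (open row1); precharges=0
Acc 3: bank1 row2 -> MISS (open row2); precharges=1
Acc 4: bank1 row3 -> MISS (open row3); precharges=2
Acc 5: bank1 row3 -> HIT
Acc 6: bank1 row1 -> MISS (open row1); precharges=3
Acc 7: bank1 row0 -> MISS (open row0); precharges=4
Acc 8: bank1 row3 -> MISS (open row3); precharges=5
Acc 9: bank1 row0 -> MISS (open row0); precharges=6
Acc 10: bank1 row4 -> MISS (open row4); precharges=7
Acc 11: bank0 row2 -> MISS (open row2); precharges=8

Answer: M M M M H M M M M M M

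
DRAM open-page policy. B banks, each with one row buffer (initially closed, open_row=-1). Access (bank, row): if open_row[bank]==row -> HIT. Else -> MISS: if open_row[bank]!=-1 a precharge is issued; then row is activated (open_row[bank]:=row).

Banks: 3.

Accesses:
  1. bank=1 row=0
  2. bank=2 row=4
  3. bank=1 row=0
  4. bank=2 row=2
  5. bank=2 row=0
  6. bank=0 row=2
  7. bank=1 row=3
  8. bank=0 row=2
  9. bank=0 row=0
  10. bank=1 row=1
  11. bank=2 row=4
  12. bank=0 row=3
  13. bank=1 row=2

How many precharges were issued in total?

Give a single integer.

Answer: 8

Derivation:
Acc 1: bank1 row0 -> MISS (open row0); precharges=0
Acc 2: bank2 row4 -> MISS (open row4); precharges=0
Acc 3: bank1 row0 -> HIT
Acc 4: bank2 row2 -> MISS (open row2); precharges=1
Acc 5: bank2 row0 -> MISS (open row0); precharges=2
Acc 6: bank0 row2 -> MISS (open row2); precharges=2
Acc 7: bank1 row3 -> MISS (open row3); precharges=3
Acc 8: bank0 row2 -> HIT
Acc 9: bank0 row0 -> MISS (open row0); precharges=4
Acc 10: bank1 row1 -> MISS (open row1); precharges=5
Acc 11: bank2 row4 -> MISS (open row4); precharges=6
Acc 12: bank0 row3 -> MISS (open row3); precharges=7
Acc 13: bank1 row2 -> MISS (open row2); precharges=8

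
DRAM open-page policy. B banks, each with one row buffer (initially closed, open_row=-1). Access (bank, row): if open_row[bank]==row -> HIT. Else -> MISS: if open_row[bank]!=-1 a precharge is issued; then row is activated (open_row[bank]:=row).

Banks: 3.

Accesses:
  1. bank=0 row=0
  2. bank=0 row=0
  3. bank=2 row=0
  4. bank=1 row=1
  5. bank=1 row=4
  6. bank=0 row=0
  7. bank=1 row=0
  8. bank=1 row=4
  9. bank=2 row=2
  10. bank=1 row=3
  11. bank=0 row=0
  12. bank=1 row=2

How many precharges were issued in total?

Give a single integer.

Answer: 6

Derivation:
Acc 1: bank0 row0 -> MISS (open row0); precharges=0
Acc 2: bank0 row0 -> HIT
Acc 3: bank2 row0 -> MISS (open row0); precharges=0
Acc 4: bank1 row1 -> MISS (open row1); precharges=0
Acc 5: bank1 row4 -> MISS (open row4); precharges=1
Acc 6: bank0 row0 -> HIT
Acc 7: bank1 row0 -> MISS (open row0); precharges=2
Acc 8: bank1 row4 -> MISS (open row4); precharges=3
Acc 9: bank2 row2 -> MISS (open row2); precharges=4
Acc 10: bank1 row3 -> MISS (open row3); precharges=5
Acc 11: bank0 row0 -> HIT
Acc 12: bank1 row2 -> MISS (open row2); precharges=6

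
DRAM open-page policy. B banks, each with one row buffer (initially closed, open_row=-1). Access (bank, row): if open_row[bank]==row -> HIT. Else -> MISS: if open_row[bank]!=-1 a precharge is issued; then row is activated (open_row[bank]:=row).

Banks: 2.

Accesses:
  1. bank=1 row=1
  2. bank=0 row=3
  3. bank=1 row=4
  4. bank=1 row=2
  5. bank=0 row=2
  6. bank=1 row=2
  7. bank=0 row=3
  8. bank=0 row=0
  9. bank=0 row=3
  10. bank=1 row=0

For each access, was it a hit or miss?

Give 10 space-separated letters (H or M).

Acc 1: bank1 row1 -> MISS (open row1); precharges=0
Acc 2: bank0 row3 -> MISS (open row3); precharges=0
Acc 3: bank1 row4 -> MISS (open row4); precharges=1
Acc 4: bank1 row2 -> MISS (open row2); precharges=2
Acc 5: bank0 row2 -> MISS (open row2); precharges=3
Acc 6: bank1 row2 -> HIT
Acc 7: bank0 row3 -> MISS (open row3); precharges=4
Acc 8: bank0 row0 -> MISS (open row0); precharges=5
Acc 9: bank0 row3 -> MISS (open row3); precharges=6
Acc 10: bank1 row0 -> MISS (open row0); precharges=7

Answer: M M M M M H M M M M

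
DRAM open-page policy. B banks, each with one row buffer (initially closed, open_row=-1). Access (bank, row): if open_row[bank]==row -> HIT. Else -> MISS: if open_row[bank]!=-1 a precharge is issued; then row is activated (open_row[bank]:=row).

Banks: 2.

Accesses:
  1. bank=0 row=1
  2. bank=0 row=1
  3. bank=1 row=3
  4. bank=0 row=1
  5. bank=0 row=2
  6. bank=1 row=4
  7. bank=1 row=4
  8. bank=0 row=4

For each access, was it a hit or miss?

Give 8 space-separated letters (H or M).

Acc 1: bank0 row1 -> MISS (open row1); precharges=0
Acc 2: bank0 row1 -> HIT
Acc 3: bank1 row3 -> MISS (open row3); precharges=0
Acc 4: bank0 row1 -> HIT
Acc 5: bank0 row2 -> MISS (open row2); precharges=1
Acc 6: bank1 row4 -> MISS (open row4); precharges=2
Acc 7: bank1 row4 -> HIT
Acc 8: bank0 row4 -> MISS (open row4); precharges=3

Answer: M H M H M M H M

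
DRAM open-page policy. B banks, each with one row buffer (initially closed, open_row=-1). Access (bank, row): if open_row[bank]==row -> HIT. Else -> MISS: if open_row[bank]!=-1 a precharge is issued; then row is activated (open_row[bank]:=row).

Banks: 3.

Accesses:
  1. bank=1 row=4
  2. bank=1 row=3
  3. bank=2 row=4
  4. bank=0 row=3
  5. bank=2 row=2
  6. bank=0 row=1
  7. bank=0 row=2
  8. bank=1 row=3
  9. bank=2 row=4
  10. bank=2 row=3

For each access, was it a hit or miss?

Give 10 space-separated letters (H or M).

Acc 1: bank1 row4 -> MISS (open row4); precharges=0
Acc 2: bank1 row3 -> MISS (open row3); precharges=1
Acc 3: bank2 row4 -> MISS (open row4); precharges=1
Acc 4: bank0 row3 -> MISS (open row3); precharges=1
Acc 5: bank2 row2 -> MISS (open row2); precharges=2
Acc 6: bank0 row1 -> MISS (open row1); precharges=3
Acc 7: bank0 row2 -> MISS (open row2); precharges=4
Acc 8: bank1 row3 -> HIT
Acc 9: bank2 row4 -> MISS (open row4); precharges=5
Acc 10: bank2 row3 -> MISS (open row3); precharges=6

Answer: M M M M M M M H M M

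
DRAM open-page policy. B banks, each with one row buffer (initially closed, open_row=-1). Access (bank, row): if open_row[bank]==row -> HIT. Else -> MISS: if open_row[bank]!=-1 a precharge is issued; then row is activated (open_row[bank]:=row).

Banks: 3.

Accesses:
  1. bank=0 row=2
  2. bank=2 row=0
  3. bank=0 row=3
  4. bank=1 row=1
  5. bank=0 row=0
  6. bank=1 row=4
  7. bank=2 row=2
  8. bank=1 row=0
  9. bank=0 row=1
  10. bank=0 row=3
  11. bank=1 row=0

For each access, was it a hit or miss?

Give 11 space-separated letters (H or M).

Answer: M M M M M M M M M M H

Derivation:
Acc 1: bank0 row2 -> MISS (open row2); precharges=0
Acc 2: bank2 row0 -> MISS (open row0); precharges=0
Acc 3: bank0 row3 -> MISS (open row3); precharges=1
Acc 4: bank1 row1 -> MISS (open row1); precharges=1
Acc 5: bank0 row0 -> MISS (open row0); precharges=2
Acc 6: bank1 row4 -> MISS (open row4); precharges=3
Acc 7: bank2 row2 -> MISS (open row2); precharges=4
Acc 8: bank1 row0 -> MISS (open row0); precharges=5
Acc 9: bank0 row1 -> MISS (open row1); precharges=6
Acc 10: bank0 row3 -> MISS (open row3); precharges=7
Acc 11: bank1 row0 -> HIT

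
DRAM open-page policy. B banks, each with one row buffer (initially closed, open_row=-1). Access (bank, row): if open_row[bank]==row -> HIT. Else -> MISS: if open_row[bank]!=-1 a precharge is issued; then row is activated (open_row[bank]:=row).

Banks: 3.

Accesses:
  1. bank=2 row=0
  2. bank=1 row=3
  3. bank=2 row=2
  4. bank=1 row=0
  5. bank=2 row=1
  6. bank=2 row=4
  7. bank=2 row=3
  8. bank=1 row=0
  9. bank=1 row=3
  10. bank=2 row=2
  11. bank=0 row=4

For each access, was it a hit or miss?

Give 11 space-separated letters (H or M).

Acc 1: bank2 row0 -> MISS (open row0); precharges=0
Acc 2: bank1 row3 -> MISS (open row3); precharges=0
Acc 3: bank2 row2 -> MISS (open row2); precharges=1
Acc 4: bank1 row0 -> MISS (open row0); precharges=2
Acc 5: bank2 row1 -> MISS (open row1); precharges=3
Acc 6: bank2 row4 -> MISS (open row4); precharges=4
Acc 7: bank2 row3 -> MISS (open row3); precharges=5
Acc 8: bank1 row0 -> HIT
Acc 9: bank1 row3 -> MISS (open row3); precharges=6
Acc 10: bank2 row2 -> MISS (open row2); precharges=7
Acc 11: bank0 row4 -> MISS (open row4); precharges=7

Answer: M M M M M M M H M M M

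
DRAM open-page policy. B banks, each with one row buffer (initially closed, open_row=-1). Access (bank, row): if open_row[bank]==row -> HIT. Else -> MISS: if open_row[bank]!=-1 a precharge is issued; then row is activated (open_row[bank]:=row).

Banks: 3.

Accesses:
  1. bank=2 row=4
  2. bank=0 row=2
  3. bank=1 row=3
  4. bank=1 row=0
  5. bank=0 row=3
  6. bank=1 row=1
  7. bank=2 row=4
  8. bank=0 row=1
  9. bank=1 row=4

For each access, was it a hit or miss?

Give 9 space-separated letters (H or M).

Acc 1: bank2 row4 -> MISS (open row4); precharges=0
Acc 2: bank0 row2 -> MISS (open row2); precharges=0
Acc 3: bank1 row3 -> MISS (open row3); precharges=0
Acc 4: bank1 row0 -> MISS (open row0); precharges=1
Acc 5: bank0 row3 -> MISS (open row3); precharges=2
Acc 6: bank1 row1 -> MISS (open row1); precharges=3
Acc 7: bank2 row4 -> HIT
Acc 8: bank0 row1 -> MISS (open row1); precharges=4
Acc 9: bank1 row4 -> MISS (open row4); precharges=5

Answer: M M M M M M H M M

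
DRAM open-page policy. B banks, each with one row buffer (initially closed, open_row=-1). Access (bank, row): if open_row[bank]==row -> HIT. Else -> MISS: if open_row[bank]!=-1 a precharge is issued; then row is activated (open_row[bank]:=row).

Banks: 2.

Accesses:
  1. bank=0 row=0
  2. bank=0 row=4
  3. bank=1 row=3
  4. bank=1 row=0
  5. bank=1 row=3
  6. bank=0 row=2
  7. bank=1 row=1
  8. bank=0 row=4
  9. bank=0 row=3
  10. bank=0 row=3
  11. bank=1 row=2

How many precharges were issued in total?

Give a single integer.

Acc 1: bank0 row0 -> MISS (open row0); precharges=0
Acc 2: bank0 row4 -> MISS (open row4); precharges=1
Acc 3: bank1 row3 -> MISS (open row3); precharges=1
Acc 4: bank1 row0 -> MISS (open row0); precharges=2
Acc 5: bank1 row3 -> MISS (open row3); precharges=3
Acc 6: bank0 row2 -> MISS (open row2); precharges=4
Acc 7: bank1 row1 -> MISS (open row1); precharges=5
Acc 8: bank0 row4 -> MISS (open row4); precharges=6
Acc 9: bank0 row3 -> MISS (open row3); precharges=7
Acc 10: bank0 row3 -> HIT
Acc 11: bank1 row2 -> MISS (open row2); precharges=8

Answer: 8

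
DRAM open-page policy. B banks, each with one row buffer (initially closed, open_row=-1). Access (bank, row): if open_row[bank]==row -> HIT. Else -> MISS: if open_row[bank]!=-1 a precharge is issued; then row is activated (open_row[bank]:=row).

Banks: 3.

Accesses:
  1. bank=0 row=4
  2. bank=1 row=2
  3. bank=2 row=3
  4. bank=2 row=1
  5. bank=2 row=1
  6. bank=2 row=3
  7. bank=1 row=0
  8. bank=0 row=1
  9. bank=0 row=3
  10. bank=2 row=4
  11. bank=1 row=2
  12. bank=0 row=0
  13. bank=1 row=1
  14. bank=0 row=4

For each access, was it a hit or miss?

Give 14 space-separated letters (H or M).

Acc 1: bank0 row4 -> MISS (open row4); precharges=0
Acc 2: bank1 row2 -> MISS (open row2); precharges=0
Acc 3: bank2 row3 -> MISS (open row3); precharges=0
Acc 4: bank2 row1 -> MISS (open row1); precharges=1
Acc 5: bank2 row1 -> HIT
Acc 6: bank2 row3 -> MISS (open row3); precharges=2
Acc 7: bank1 row0 -> MISS (open row0); precharges=3
Acc 8: bank0 row1 -> MISS (open row1); precharges=4
Acc 9: bank0 row3 -> MISS (open row3); precharges=5
Acc 10: bank2 row4 -> MISS (open row4); precharges=6
Acc 11: bank1 row2 -> MISS (open row2); precharges=7
Acc 12: bank0 row0 -> MISS (open row0); precharges=8
Acc 13: bank1 row1 -> MISS (open row1); precharges=9
Acc 14: bank0 row4 -> MISS (open row4); precharges=10

Answer: M M M M H M M M M M M M M M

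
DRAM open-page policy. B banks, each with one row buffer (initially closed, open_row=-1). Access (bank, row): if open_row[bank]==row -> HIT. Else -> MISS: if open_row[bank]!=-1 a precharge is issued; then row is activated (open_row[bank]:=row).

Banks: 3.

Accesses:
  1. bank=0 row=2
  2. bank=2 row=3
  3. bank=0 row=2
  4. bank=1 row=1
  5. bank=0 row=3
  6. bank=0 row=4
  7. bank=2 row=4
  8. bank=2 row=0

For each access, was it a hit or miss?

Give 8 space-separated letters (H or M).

Answer: M M H M M M M M

Derivation:
Acc 1: bank0 row2 -> MISS (open row2); precharges=0
Acc 2: bank2 row3 -> MISS (open row3); precharges=0
Acc 3: bank0 row2 -> HIT
Acc 4: bank1 row1 -> MISS (open row1); precharges=0
Acc 5: bank0 row3 -> MISS (open row3); precharges=1
Acc 6: bank0 row4 -> MISS (open row4); precharges=2
Acc 7: bank2 row4 -> MISS (open row4); precharges=3
Acc 8: bank2 row0 -> MISS (open row0); precharges=4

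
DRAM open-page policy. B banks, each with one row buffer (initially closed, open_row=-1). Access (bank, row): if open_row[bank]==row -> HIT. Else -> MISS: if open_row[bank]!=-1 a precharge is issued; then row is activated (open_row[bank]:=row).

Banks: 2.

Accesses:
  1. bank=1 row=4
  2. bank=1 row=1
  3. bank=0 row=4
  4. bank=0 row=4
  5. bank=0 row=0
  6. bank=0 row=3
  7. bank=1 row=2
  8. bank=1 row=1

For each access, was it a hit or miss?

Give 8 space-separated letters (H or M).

Answer: M M M H M M M M

Derivation:
Acc 1: bank1 row4 -> MISS (open row4); precharges=0
Acc 2: bank1 row1 -> MISS (open row1); precharges=1
Acc 3: bank0 row4 -> MISS (open row4); precharges=1
Acc 4: bank0 row4 -> HIT
Acc 5: bank0 row0 -> MISS (open row0); precharges=2
Acc 6: bank0 row3 -> MISS (open row3); precharges=3
Acc 7: bank1 row2 -> MISS (open row2); precharges=4
Acc 8: bank1 row1 -> MISS (open row1); precharges=5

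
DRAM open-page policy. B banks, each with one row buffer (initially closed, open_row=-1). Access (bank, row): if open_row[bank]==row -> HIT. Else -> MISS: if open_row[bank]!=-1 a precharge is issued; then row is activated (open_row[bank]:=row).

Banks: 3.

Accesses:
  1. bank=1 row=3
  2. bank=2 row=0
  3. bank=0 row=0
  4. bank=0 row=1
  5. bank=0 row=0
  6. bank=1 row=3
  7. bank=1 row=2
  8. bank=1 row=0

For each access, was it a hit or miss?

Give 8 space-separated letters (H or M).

Acc 1: bank1 row3 -> MISS (open row3); precharges=0
Acc 2: bank2 row0 -> MISS (open row0); precharges=0
Acc 3: bank0 row0 -> MISS (open row0); precharges=0
Acc 4: bank0 row1 -> MISS (open row1); precharges=1
Acc 5: bank0 row0 -> MISS (open row0); precharges=2
Acc 6: bank1 row3 -> HIT
Acc 7: bank1 row2 -> MISS (open row2); precharges=3
Acc 8: bank1 row0 -> MISS (open row0); precharges=4

Answer: M M M M M H M M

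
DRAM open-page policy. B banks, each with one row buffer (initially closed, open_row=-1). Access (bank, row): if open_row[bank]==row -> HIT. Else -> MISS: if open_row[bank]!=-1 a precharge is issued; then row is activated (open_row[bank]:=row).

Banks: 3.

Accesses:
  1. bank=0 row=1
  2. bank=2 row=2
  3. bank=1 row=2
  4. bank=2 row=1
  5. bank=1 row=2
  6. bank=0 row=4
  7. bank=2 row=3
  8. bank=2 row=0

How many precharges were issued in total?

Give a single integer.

Acc 1: bank0 row1 -> MISS (open row1); precharges=0
Acc 2: bank2 row2 -> MISS (open row2); precharges=0
Acc 3: bank1 row2 -> MISS (open row2); precharges=0
Acc 4: bank2 row1 -> MISS (open row1); precharges=1
Acc 5: bank1 row2 -> HIT
Acc 6: bank0 row4 -> MISS (open row4); precharges=2
Acc 7: bank2 row3 -> MISS (open row3); precharges=3
Acc 8: bank2 row0 -> MISS (open row0); precharges=4

Answer: 4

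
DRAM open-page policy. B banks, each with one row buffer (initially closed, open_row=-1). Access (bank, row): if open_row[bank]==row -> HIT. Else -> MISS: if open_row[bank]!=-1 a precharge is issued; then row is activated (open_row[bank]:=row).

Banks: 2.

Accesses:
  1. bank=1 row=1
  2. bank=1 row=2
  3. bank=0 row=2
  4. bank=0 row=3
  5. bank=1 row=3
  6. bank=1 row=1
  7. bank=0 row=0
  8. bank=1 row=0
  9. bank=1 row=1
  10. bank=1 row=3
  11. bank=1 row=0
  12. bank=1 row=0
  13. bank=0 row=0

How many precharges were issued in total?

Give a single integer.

Answer: 9

Derivation:
Acc 1: bank1 row1 -> MISS (open row1); precharges=0
Acc 2: bank1 row2 -> MISS (open row2); precharges=1
Acc 3: bank0 row2 -> MISS (open row2); precharges=1
Acc 4: bank0 row3 -> MISS (open row3); precharges=2
Acc 5: bank1 row3 -> MISS (open row3); precharges=3
Acc 6: bank1 row1 -> MISS (open row1); precharges=4
Acc 7: bank0 row0 -> MISS (open row0); precharges=5
Acc 8: bank1 row0 -> MISS (open row0); precharges=6
Acc 9: bank1 row1 -> MISS (open row1); precharges=7
Acc 10: bank1 row3 -> MISS (open row3); precharges=8
Acc 11: bank1 row0 -> MISS (open row0); precharges=9
Acc 12: bank1 row0 -> HIT
Acc 13: bank0 row0 -> HIT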